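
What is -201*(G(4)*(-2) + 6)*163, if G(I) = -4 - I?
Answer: -720786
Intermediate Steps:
-201*(G(4)*(-2) + 6)*163 = -201*((-4 - 1*4)*(-2) + 6)*163 = -201*((-4 - 4)*(-2) + 6)*163 = -201*(-8*(-2) + 6)*163 = -201*(16 + 6)*163 = -201*22*163 = -4422*163 = -720786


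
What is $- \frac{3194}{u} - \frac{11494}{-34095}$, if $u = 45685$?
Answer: $\frac{83240792}{311526015} \approx 0.2672$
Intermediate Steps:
$- \frac{3194}{u} - \frac{11494}{-34095} = - \frac{3194}{45685} - \frac{11494}{-34095} = \left(-3194\right) \frac{1}{45685} - - \frac{11494}{34095} = - \frac{3194}{45685} + \frac{11494}{34095} = \frac{83240792}{311526015}$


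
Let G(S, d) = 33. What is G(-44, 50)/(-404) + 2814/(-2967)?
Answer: -411589/399556 ≈ -1.0301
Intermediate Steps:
G(-44, 50)/(-404) + 2814/(-2967) = 33/(-404) + 2814/(-2967) = 33*(-1/404) + 2814*(-1/2967) = -33/404 - 938/989 = -411589/399556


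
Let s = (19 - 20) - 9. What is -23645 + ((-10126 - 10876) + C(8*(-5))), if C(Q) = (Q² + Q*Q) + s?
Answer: -41457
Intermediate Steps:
s = -10 (s = -1 - 9 = -10)
C(Q) = -10 + 2*Q² (C(Q) = (Q² + Q*Q) - 10 = (Q² + Q²) - 10 = 2*Q² - 10 = -10 + 2*Q²)
-23645 + ((-10126 - 10876) + C(8*(-5))) = -23645 + ((-10126 - 10876) + (-10 + 2*(8*(-5))²)) = -23645 + (-21002 + (-10 + 2*(-40)²)) = -23645 + (-21002 + (-10 + 2*1600)) = -23645 + (-21002 + (-10 + 3200)) = -23645 + (-21002 + 3190) = -23645 - 17812 = -41457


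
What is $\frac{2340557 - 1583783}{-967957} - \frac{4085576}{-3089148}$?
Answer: $\frac{404218749920}{747540607659} \approx 0.54073$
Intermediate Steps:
$\frac{2340557 - 1583783}{-967957} - \frac{4085576}{-3089148} = 756774 \left(- \frac{1}{967957}\right) - - \frac{1021394}{772287} = - \frac{756774}{967957} + \frac{1021394}{772287} = \frac{404218749920}{747540607659}$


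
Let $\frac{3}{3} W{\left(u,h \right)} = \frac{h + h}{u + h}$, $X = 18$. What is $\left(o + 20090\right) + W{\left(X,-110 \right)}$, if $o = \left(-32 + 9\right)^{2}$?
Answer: $\frac{474292}{23} \approx 20621.0$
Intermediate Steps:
$W{\left(u,h \right)} = \frac{2 h}{h + u}$ ($W{\left(u,h \right)} = \frac{h + h}{u + h} = \frac{2 h}{h + u}$)
$o = 529$ ($o = \left(-23\right)^{2} = 529$)
$\left(o + 20090\right) + W{\left(X,-110 \right)} = \left(529 + 20090\right) + 2 \left(-110\right) \frac{1}{-110 + 18} = 20619 + 2 \left(-110\right) \frac{1}{-92} = 20619 + 2 \left(-110\right) \left(- \frac{1}{92}\right) = 20619 + \frac{55}{23} = \frac{474292}{23}$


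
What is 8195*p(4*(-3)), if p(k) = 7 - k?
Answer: 155705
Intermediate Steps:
8195*p(4*(-3)) = 8195*(7 - 4*(-3)) = 8195*(7 - 1*(-12)) = 8195*(7 + 12) = 8195*19 = 155705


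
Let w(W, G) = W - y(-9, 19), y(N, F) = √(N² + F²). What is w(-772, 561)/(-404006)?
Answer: 386/202003 + √442/404006 ≈ 0.0019629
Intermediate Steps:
y(N, F) = √(F² + N²)
w(W, G) = W - √442 (w(W, G) = W - √(19² + (-9)²) = W - √(361 + 81) = W - √442)
w(-772, 561)/(-404006) = (-772 - √442)/(-404006) = (-772 - √442)*(-1/404006) = 386/202003 + √442/404006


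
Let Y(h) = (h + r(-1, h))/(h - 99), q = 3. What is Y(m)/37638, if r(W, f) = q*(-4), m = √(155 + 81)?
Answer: 28/10588455 - 29*√59/60001245 ≈ -1.0681e-6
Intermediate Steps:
m = 2*√59 (m = √236 = 2*√59 ≈ 15.362)
r(W, f) = -12 (r(W, f) = 3*(-4) = -12)
Y(h) = (-12 + h)/(-99 + h) (Y(h) = (h - 12)/(h - 99) = (-12 + h)/(-99 + h))
Y(m)/37638 = ((-12 + 2*√59)/(-99 + 2*√59))/37638 = ((-12 + 2*√59)/(-99 + 2*√59))*(1/37638) = (-12 + 2*√59)/(37638*(-99 + 2*√59))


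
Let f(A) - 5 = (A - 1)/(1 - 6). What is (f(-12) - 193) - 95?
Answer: -1402/5 ≈ -280.40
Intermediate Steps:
f(A) = 26/5 - A/5 (f(A) = 5 + (A - 1)/(1 - 6) = 5 + (-1 + A)/(-5) = 5 + (-1 + A)*(-1/5) = 5 + (1/5 - A/5) = 26/5 - A/5)
(f(-12) - 193) - 95 = ((26/5 - 1/5*(-12)) - 193) - 95 = ((26/5 + 12/5) - 193) - 95 = (38/5 - 193) - 95 = -927/5 - 95 = -1402/5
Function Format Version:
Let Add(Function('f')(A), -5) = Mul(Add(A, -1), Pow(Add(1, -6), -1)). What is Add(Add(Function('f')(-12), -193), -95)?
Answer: Rational(-1402, 5) ≈ -280.40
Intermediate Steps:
Function('f')(A) = Add(Rational(26, 5), Mul(Rational(-1, 5), A)) (Function('f')(A) = Add(5, Mul(Add(A, -1), Pow(Add(1, -6), -1))) = Add(5, Mul(Add(-1, A), Pow(-5, -1))) = Add(5, Mul(Add(-1, A), Rational(-1, 5))) = Add(5, Add(Rational(1, 5), Mul(Rational(-1, 5), A))) = Add(Rational(26, 5), Mul(Rational(-1, 5), A)))
Add(Add(Function('f')(-12), -193), -95) = Add(Add(Add(Rational(26, 5), Mul(Rational(-1, 5), -12)), -193), -95) = Add(Add(Add(Rational(26, 5), Rational(12, 5)), -193), -95) = Add(Add(Rational(38, 5), -193), -95) = Add(Rational(-927, 5), -95) = Rational(-1402, 5)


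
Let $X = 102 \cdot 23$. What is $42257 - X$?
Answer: $39911$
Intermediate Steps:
$X = 2346$
$42257 - X = 42257 - 2346 = 39911$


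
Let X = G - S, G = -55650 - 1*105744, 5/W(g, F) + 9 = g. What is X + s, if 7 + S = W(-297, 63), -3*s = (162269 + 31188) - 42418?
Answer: -64790395/306 ≈ -2.1173e+5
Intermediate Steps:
s = -151039/3 (s = -((162269 + 31188) - 42418)/3 = -(193457 - 42418)/3 = -⅓*151039 = -151039/3 ≈ -50346.)
W(g, F) = 5/(-9 + g)
G = -161394 (G = -55650 - 105744 = -161394)
S = -2147/306 (S = -7 + 5/(-9 - 297) = -7 + 5/(-306) = -7 + 5*(-1/306) = -7 - 5/306 = -2147/306 ≈ -7.0163)
X = -49384417/306 (X = -161394 - 1*(-2147/306) = -161394 + 2147/306 = -49384417/306 ≈ -1.6139e+5)
X + s = -49384417/306 - 151039/3 = -64790395/306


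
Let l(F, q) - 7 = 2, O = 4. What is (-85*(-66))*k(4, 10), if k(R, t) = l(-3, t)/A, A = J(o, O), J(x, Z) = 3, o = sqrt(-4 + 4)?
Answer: 16830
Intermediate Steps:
l(F, q) = 9 (l(F, q) = 7 + 2 = 9)
o = 0 (o = sqrt(0) = 0)
A = 3
k(R, t) = 3 (k(R, t) = 9/3 = 9*(1/3) = 3)
(-85*(-66))*k(4, 10) = -85*(-66)*3 = 5610*3 = 16830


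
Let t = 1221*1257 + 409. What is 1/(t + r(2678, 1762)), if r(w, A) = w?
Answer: 1/1537884 ≈ 6.5024e-7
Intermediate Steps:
t = 1535206 (t = 1534797 + 409 = 1535206)
1/(t + r(2678, 1762)) = 1/(1535206 + 2678) = 1/1537884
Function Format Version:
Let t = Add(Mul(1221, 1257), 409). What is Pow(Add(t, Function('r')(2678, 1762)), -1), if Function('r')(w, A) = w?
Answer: Rational(1, 1537884) ≈ 6.5024e-7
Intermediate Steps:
t = 1535206 (t = Add(1534797, 409) = 1535206)
Pow(Add(t, Function('r')(2678, 1762)), -1) = Pow(Add(1535206, 2678), -1) = Pow(1537884, -1) = Rational(1, 1537884)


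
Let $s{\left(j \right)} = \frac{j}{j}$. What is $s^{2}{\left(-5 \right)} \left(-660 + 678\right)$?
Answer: $18$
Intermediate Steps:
$s{\left(j \right)} = 1$
$s^{2}{\left(-5 \right)} \left(-660 + 678\right) = 1^{2} \left(-660 + 678\right) = 1 \cdot 18 = 18$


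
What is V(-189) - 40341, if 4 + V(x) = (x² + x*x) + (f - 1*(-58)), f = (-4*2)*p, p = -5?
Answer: 31195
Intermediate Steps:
f = 40 (f = -4*2*(-5) = -8*(-5) = 40)
V(x) = 94 + 2*x² (V(x) = -4 + ((x² + x*x) + (40 - 1*(-58))) = -4 + ((x² + x²) + (40 + 58)) = -4 + (2*x² + 98) = -4 + (98 + 2*x²) = 94 + 2*x²)
V(-189) - 40341 = (94 + 2*(-189)²) - 40341 = (94 + 2*35721) - 40341 = (94 + 71442) - 40341 = 71536 - 40341 = 31195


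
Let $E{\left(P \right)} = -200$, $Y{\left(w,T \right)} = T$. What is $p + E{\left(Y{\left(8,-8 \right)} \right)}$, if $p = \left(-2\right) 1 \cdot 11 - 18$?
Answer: $-240$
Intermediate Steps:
$p = -40$ ($p = \left(-2\right) 11 - 18 = -22 - 18 = -40$)
$p + E{\left(Y{\left(8,-8 \right)} \right)} = -40 - 200 = -240$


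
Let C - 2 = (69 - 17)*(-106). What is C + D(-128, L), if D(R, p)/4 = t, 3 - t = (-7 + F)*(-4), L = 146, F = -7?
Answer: -5722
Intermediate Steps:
C = -5510 (C = 2 + (69 - 17)*(-106) = 2 + 52*(-106) = 2 - 5512 = -5510)
t = -53 (t = 3 - (-7 - 7)*(-4) = 3 - (-14)*(-4) = 3 - 1*56 = 3 - 56 = -53)
D(R, p) = -212 (D(R, p) = 4*(-53) = -212)
C + D(-128, L) = -5510 - 212 = -5722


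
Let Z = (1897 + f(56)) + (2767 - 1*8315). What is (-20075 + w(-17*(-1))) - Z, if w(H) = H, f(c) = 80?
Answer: -16487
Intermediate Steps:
Z = -3571 (Z = (1897 + 80) + (2767 - 1*8315) = 1977 + (2767 - 8315) = 1977 - 5548 = -3571)
(-20075 + w(-17*(-1))) - Z = (-20075 - 17*(-1)) - 1*(-3571) = (-20075 + 17) + 3571 = -20058 + 3571 = -16487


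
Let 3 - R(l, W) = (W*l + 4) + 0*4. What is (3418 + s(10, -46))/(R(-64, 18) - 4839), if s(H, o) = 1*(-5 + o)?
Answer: -3367/3688 ≈ -0.91296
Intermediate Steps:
s(H, o) = -5 + o
R(l, W) = -1 - W*l (R(l, W) = 3 - ((W*l + 4) + 0*4) = 3 - ((4 + W*l) + 0) = 3 - (4 + W*l) = 3 + (-4 - W*l) = -1 - W*l)
(3418 + s(10, -46))/(R(-64, 18) - 4839) = (3418 + (-5 - 46))/((-1 - 1*18*(-64)) - 4839) = (3418 - 51)/((-1 + 1152) - 4839) = 3367/(1151 - 4839) = 3367/(-3688) = 3367*(-1/3688) = -3367/3688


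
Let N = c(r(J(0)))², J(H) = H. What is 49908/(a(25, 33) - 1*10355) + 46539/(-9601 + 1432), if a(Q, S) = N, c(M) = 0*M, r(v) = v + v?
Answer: -296536599/28196665 ≈ -10.517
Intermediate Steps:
r(v) = 2*v
c(M) = 0
N = 0 (N = 0² = 0)
a(Q, S) = 0
49908/(a(25, 33) - 1*10355) + 46539/(-9601 + 1432) = 49908/(0 - 1*10355) + 46539/(-9601 + 1432) = 49908/(0 - 10355) + 46539/(-8169) = 49908/(-10355) + 46539*(-1/8169) = 49908*(-1/10355) - 15513/2723 = -49908/10355 - 15513/2723 = -296536599/28196665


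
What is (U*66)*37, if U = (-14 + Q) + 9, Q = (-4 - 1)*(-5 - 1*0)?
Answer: 48840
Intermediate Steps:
Q = 25 (Q = -5*(-5 + 0) = -5*(-5) = 25)
U = 20 (U = (-14 + 25) + 9 = 11 + 9 = 20)
(U*66)*37 = (20*66)*37 = 1320*37 = 48840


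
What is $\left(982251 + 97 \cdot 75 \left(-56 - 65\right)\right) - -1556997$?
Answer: $1658973$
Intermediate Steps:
$\left(982251 + 97 \cdot 75 \left(-56 - 65\right)\right) - -1556997 = \left(982251 + 7275 \left(-121\right)\right) + 1556997 = \left(982251 - 880275\right) + 1556997 = 101976 + 1556997 = 1658973$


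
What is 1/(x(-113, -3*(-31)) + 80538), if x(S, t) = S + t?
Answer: 1/80518 ≈ 1.2420e-5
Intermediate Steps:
1/(x(-113, -3*(-31)) + 80538) = 1/((-113 - 3*(-31)) + 80538) = 1/((-113 + 93) + 80538) = 1/(-20 + 80538) = 1/80518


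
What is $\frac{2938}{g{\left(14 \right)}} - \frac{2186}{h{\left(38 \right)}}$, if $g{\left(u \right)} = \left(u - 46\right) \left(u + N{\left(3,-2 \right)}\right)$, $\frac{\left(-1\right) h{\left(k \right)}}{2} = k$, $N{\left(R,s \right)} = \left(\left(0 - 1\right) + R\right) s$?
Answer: $\frac{59529}{3040} \approx 19.582$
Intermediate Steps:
$N{\left(R,s \right)} = s \left(-1 + R\right)$ ($N{\left(R,s \right)} = \left(-1 + R\right) s = s \left(-1 + R\right)$)
$h{\left(k \right)} = - 2 k$
$g{\left(u \right)} = \left(-46 + u\right) \left(-4 + u\right)$ ($g{\left(u \right)} = \left(u - 46\right) \left(u - 2 \left(-1 + 3\right)\right) = \left(-46 + u\right) \left(u - 4\right) = \left(-46 + u\right) \left(-4 + u\right)$)
$\frac{2938}{g{\left(14 \right)}} - \frac{2186}{h{\left(38 \right)}} = \frac{2938}{184 + 14^{2} - 700} - \frac{2186}{\left(-2\right) 38} = \frac{2938}{184 + 196 - 700} - \frac{2186}{-76} = \frac{2938}{-320} - - \frac{1093}{38} = 2938 \left(- \frac{1}{320}\right) + \frac{1093}{38} = - \frac{1469}{160} + \frac{1093}{38} = \frac{59529}{3040}$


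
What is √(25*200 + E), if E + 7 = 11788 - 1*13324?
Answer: √3457 ≈ 58.796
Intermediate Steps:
E = -1543 (E = -7 + (11788 - 1*13324) = -7 + (11788 - 13324) = -7 - 1536 = -1543)
√(25*200 + E) = √(25*200 - 1543) = √(5000 - 1543) = √3457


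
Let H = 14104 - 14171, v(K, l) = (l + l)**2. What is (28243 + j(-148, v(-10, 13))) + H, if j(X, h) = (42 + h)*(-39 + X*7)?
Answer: -743674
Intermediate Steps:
v(K, l) = 4*l**2 (v(K, l) = (2*l)**2 = 4*l**2)
j(X, h) = (-39 + 7*X)*(42 + h) (j(X, h) = (42 + h)*(-39 + 7*X) = (-39 + 7*X)*(42 + h))
H = -67
(28243 + j(-148, v(-10, 13))) + H = (28243 + (-1638 - 156*13**2 + 294*(-148) + 7*(-148)*(4*13**2))) - 67 = (28243 + (-1638 - 156*169 - 43512 + 7*(-148)*(4*169))) - 67 = (28243 + (-1638 - 39*676 - 43512 + 7*(-148)*676)) - 67 = (28243 + (-1638 - 26364 - 43512 - 700336)) - 67 = (28243 - 771850) - 67 = -743607 - 67 = -743674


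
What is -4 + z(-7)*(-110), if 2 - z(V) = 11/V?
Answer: -2778/7 ≈ -396.86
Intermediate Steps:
z(V) = 2 - 11/V
-4 + z(-7)*(-110) = -4 + (2 - 11/(-7))*(-110) = -4 + (2 - 11*(-⅐))*(-110) = -4 + (2 + 11/7)*(-110) = -4 + (25/7)*(-110) = -4 - 2750/7 = -2778/7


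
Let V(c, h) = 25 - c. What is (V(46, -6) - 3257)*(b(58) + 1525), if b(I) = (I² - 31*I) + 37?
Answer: -10253584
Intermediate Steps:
b(I) = 37 + I² - 31*I
(V(46, -6) - 3257)*(b(58) + 1525) = ((25 - 1*46) - 3257)*((37 + 58² - 31*58) + 1525) = ((25 - 46) - 3257)*((37 + 3364 - 1798) + 1525) = (-21 - 3257)*(1603 + 1525) = -3278*3128 = -10253584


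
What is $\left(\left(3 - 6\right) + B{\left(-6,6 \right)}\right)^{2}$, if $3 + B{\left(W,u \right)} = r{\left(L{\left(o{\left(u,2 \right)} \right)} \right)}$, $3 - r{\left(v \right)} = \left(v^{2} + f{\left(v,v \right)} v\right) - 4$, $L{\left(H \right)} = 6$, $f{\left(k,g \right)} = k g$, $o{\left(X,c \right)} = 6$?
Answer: $63001$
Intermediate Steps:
$f{\left(k,g \right)} = g k$
$r{\left(v \right)} = 7 - v^{2} - v^{3}$ ($r{\left(v \right)} = 3 - \left(\left(v^{2} + v v v\right) - 4\right) = 3 - \left(\left(v^{2} + v^{2} v\right) - 4\right) = 3 - \left(\left(v^{2} + v^{3}\right) - 4\right) = 3 - \left(-4 + v^{2} + v^{3}\right) = 7 - v^{2} - v^{3}$)
$B{\left(W,u \right)} = -248$ ($B{\left(W,u \right)} = -3 - 245 = -248$)
$\left(\left(3 - 6\right) + B{\left(-6,6 \right)}\right)^{2} = \left(\left(3 - 6\right) - 248\right)^{2} = \left(-3 - 248\right)^{2} = \left(-251\right)^{2} = 63001$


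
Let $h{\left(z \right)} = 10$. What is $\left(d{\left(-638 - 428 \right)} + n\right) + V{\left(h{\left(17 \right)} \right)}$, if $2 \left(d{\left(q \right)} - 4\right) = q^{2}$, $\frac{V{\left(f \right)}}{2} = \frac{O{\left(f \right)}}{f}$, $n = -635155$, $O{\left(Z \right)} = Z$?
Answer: $-66971$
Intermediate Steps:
$V{\left(f \right)} = 2$ ($V{\left(f \right)} = 2 \frac{f}{f} = 2 \cdot 1 = 2$)
$d{\left(q \right)} = 4 + \frac{q^{2}}{2}$
$\left(d{\left(-638 - 428 \right)} + n\right) + V{\left(h{\left(17 \right)} \right)} = \left(\left(4 + \frac{\left(-638 - 428\right)^{2}}{2}\right) - 635155\right) + 2 = \left(\left(4 + \frac{\left(-1066\right)^{2}}{2}\right) - 635155\right) + 2 = \left(\left(4 + \frac{1}{2} \cdot 1136356\right) - 635155\right) + 2 = \left(\left(4 + 568178\right) - 635155\right) + 2 = \left(568182 - 635155\right) + 2 = -66973 + 2 = -66971$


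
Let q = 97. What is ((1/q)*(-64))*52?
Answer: -3328/97 ≈ -34.309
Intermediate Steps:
((1/q)*(-64))*52 = ((1/97)*(-64))*52 = -64/97*52 = -3328/97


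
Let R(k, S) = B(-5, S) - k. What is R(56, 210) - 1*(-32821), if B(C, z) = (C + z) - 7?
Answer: 32963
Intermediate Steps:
B(C, z) = -7 + C + z
R(k, S) = -12 + S - k (R(k, S) = (-7 - 5 + S) - k = (-12 + S) - k = -12 + S - k)
R(56, 210) - 1*(-32821) = (-12 + 210 - 1*56) - 1*(-32821) = (-12 + 210 - 56) + 32821 = 142 + 32821 = 32963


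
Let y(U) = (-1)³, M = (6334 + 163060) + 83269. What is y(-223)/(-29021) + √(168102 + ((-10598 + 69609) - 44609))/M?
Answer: 1/29021 + 2*√45626/252663 ≈ 0.0017253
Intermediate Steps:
M = 252663 (M = 169394 + 83269 = 252663)
y(U) = -1
y(-223)/(-29021) + √(168102 + ((-10598 + 69609) - 44609))/M = -1/(-29021) + √(168102 + ((-10598 + 69609) - 44609))/252663 = -1*(-1/29021) + √(168102 + (59011 - 44609))*(1/252663) = 1/29021 + √(168102 + 14402)*(1/252663) = 1/29021 + √182504*(1/252663) = 1/29021 + (2*√45626)*(1/252663) = 1/29021 + 2*√45626/252663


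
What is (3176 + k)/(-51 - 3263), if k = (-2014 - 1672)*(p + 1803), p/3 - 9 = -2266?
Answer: -9157612/1657 ≈ -5526.6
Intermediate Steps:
p = -6771 (p = 27 + 3*(-2266) = 27 - 6798 = -6771)
k = 18312048 (k = (-2014 - 1672)*(-6771 + 1803) = -3686*(-4968) = 18312048)
(3176 + k)/(-51 - 3263) = (3176 + 18312048)/(-51 - 3263) = 18315224/(-3314) = 18315224*(-1/3314) = -9157612/1657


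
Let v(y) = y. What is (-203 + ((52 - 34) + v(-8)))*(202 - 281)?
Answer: 15247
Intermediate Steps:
(-203 + ((52 - 34) + v(-8)))*(202 - 281) = (-203 + ((52 - 34) - 8))*(202 - 281) = (-203 + (18 - 8))*(-79) = (-203 + 10)*(-79) = -193*(-79) = 15247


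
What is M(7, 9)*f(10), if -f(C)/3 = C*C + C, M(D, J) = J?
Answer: -2970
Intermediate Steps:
f(C) = -3*C - 3*C² (f(C) = -3*(C*C + C) = -3*(C² + C) = -3*(C + C²) = -3*C - 3*C²)
M(7, 9)*f(10) = 9*(-3*10*(1 + 10)) = 9*(-3*10*11) = 9*(-330) = -2970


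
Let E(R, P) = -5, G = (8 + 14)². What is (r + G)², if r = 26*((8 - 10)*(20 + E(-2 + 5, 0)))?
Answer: 87616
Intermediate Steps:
G = 484 (G = 22² = 484)
r = -780 (r = 26*((8 - 10)*(20 - 5)) = 26*(-2*15) = 26*(-30) = -780)
(r + G)² = (-780 + 484)² = (-296)² = 87616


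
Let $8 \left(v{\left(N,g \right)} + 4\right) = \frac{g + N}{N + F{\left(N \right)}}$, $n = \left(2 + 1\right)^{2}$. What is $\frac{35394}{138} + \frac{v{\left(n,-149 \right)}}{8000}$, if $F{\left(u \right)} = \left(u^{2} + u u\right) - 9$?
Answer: $\frac{15290177387}{59616000} \approx 256.48$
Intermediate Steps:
$n = 9$ ($n = 3^{2} = 9$)
$F{\left(u \right)} = -9 + 2 u^{2}$ ($F{\left(u \right)} = \left(u^{2} + u^{2}\right) - 9 = 2 u^{2} - 9 = -9 + 2 u^{2}$)
$v{\left(N,g \right)} = -4 + \frac{N + g}{8 \left(-9 + N + 2 N^{2}\right)}$ ($v{\left(N,g \right)} = -4 + \frac{\left(g + N\right) \frac{1}{N + \left(-9 + 2 N^{2}\right)}}{8} = -4 + \frac{\left(N + g\right) \frac{1}{-9 + N + 2 N^{2}}}{8} = -4 + \frac{\frac{1}{-9 + N + 2 N^{2}} \left(N + g\right)}{8} = -4 + \frac{N + g}{8 \left(-9 + N + 2 N^{2}\right)}$)
$\frac{35394}{138} + \frac{v{\left(n,-149 \right)}}{8000} = \frac{35394}{138} + \frac{\frac{1}{8} \frac{1}{-9 + 9 + 2 \cdot 9^{2}} \left(288 - 149 - 64 \cdot 9^{2} - 279\right)}{8000} = 35394 \cdot \frac{1}{138} + \frac{288 - 149 - 5184 - 279}{8 \left(-9 + 9 + 2 \cdot 81\right)} \frac{1}{8000} = \frac{5899}{23} + \frac{288 - 149 - 5184 - 279}{8 \left(-9 + 9 + 162\right)} \frac{1}{8000} = \frac{5899}{23} + \frac{1}{8} \cdot \frac{1}{162} \left(-5324\right) \frac{1}{8000} = \frac{5899}{23} - \frac{1331}{2592000} = \frac{15290177387}{59616000}$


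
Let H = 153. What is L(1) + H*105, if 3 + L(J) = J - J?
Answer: 16062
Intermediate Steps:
L(J) = -3 (L(J) = -3 + (J - J) = -3 + 0 = -3)
L(1) + H*105 = -3 + 153*105 = -3 + 16065 = 16062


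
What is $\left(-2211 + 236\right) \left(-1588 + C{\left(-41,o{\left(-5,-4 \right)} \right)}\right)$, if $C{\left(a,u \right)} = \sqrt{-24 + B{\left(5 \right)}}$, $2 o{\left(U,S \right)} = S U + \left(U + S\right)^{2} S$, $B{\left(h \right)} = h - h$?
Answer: $3136300 - 3950 i \sqrt{6} \approx 3.1363 \cdot 10^{6} - 9675.5 i$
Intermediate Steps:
$B{\left(h \right)} = 0$
$o{\left(U,S \right)} = \frac{S U}{2} + \frac{S \left(S + U\right)^{2}}{2}$ ($o{\left(U,S \right)} = \frac{S U + \left(U + S\right)^{2} S}{2} = \frac{S U + \left(S + U\right)^{2} S}{2} = \frac{S U + S \left(S + U\right)^{2}}{2} = \frac{S U}{2} + \frac{S \left(S + U\right)^{2}}{2}$)
$C{\left(a,u \right)} = 2 i \sqrt{6}$ ($C{\left(a,u \right)} = \sqrt{-24 + 0} = \sqrt{-24} = 2 i \sqrt{6}$)
$\left(-2211 + 236\right) \left(-1588 + C{\left(-41,o{\left(-5,-4 \right)} \right)}\right) = \left(-2211 + 236\right) \left(-1588 + 2 i \sqrt{6}\right) = - 1975 \left(-1588 + 2 i \sqrt{6}\right) = 3136300 - 3950 i \sqrt{6}$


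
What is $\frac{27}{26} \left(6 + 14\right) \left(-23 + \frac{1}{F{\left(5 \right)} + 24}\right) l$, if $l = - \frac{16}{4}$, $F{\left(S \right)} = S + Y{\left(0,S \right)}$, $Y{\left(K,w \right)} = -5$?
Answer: $\frac{24795}{13} \approx 1907.3$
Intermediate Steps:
$F{\left(S \right)} = -5 + S$ ($F{\left(S \right)} = S - 5 = -5 + S$)
$l = -4$ ($l = \left(-16\right) \frac{1}{4} = -4$)
$\frac{27}{26} \left(6 + 14\right) \left(-23 + \frac{1}{F{\left(5 \right)} + 24}\right) l = \frac{27}{26} \left(6 + 14\right) \left(-23 + \frac{1}{\left(-5 + 5\right) + 24}\right) \left(-4\right) = 27 \cdot \frac{1}{26} \cdot 20 \left(-23 + \frac{1}{0 + 24}\right) \left(-4\right) = \frac{27 \cdot 20 \left(-23 + \frac{1}{24}\right)}{26} \left(-4\right) = \frac{27 \cdot 20 \left(- \frac{551}{24}\right)}{26} \left(-4\right) = \frac{27}{26} \left(- \frac{2755}{6}\right) \left(-4\right) = \left(- \frac{24795}{52}\right) \left(-4\right) = \frac{24795}{13}$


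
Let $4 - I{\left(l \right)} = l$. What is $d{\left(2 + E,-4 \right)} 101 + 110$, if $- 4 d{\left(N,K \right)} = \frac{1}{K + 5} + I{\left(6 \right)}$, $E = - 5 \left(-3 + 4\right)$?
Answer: $\frac{541}{4} \approx 135.25$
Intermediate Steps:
$I{\left(l \right)} = 4 - l$
$E = -5$ ($E = \left(-5\right) 1 = -5$)
$d{\left(N,K \right)} = \frac{1}{2} - \frac{1}{4 \left(5 + K\right)}$ ($d{\left(N,K \right)} = - \frac{\frac{1}{K + 5} + \left(4 - 6\right)}{4} = - \frac{\frac{1}{5 + K} + \left(4 - 6\right)}{4} = - \frac{\frac{1}{5 + K} - 2}{4} = - \frac{-2 + \frac{1}{5 + K}}{4} = \frac{1}{2} - \frac{1}{4 \left(5 + K\right)}$)
$d{\left(2 + E,-4 \right)} 101 + 110 = \frac{9 + 2 \left(-4\right)}{4 \left(5 - 4\right)} 101 + 110 = \frac{9 - 8}{4 \cdot 1} \cdot 101 + 110 = \frac{1}{4} \cdot 1 \cdot 1 \cdot 101 + 110 = \frac{1}{4} \cdot 101 + 110 = \frac{101}{4} + 110 = \frac{541}{4}$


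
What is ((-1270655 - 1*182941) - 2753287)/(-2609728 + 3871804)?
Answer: -4206883/1262076 ≈ -3.3333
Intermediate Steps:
((-1270655 - 1*182941) - 2753287)/(-2609728 + 3871804) = ((-1270655 - 182941) - 2753287)/1262076 = (-1453596 - 2753287)*(1/1262076) = -4206883*1/1262076 = -4206883/1262076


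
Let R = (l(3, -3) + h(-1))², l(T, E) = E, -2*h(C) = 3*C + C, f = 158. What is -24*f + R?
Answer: -3791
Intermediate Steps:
h(C) = -2*C (h(C) = -(3*C + C)/2 = -2*C)
R = 1 (R = (-3 - 2*(-1))² = (-3 + 2)² = (-1)² = 1)
-24*f + R = -24*158 + 1 = -3792 + 1 = -3791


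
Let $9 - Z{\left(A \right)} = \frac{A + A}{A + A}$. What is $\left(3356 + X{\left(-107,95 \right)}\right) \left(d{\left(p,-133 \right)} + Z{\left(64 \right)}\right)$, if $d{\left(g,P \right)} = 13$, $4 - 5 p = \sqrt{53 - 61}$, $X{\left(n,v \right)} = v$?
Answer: $72471$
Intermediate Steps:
$p = \frac{4}{5} - \frac{2 i \sqrt{2}}{5}$ ($p = \frac{4}{5} - \frac{\sqrt{53 - 61}}{5} = \frac{4}{5} - \frac{\sqrt{-8}}{5} = \frac{4}{5} - \frac{2 i \sqrt{2}}{5} \approx 0.8 - 0.56569 i$)
$Z{\left(A \right)} = 8$ ($Z{\left(A \right)} = 9 - \frac{A + A}{A + A} = 9 - \frac{2 A}{2 A} = 9 - 2 A \frac{1}{2 A} = 9 - 1 = 8$)
$\left(3356 + X{\left(-107,95 \right)}\right) \left(d{\left(p,-133 \right)} + Z{\left(64 \right)}\right) = \left(3356 + 95\right) \left(13 + 8\right) = 3451 \cdot 21 = 72471$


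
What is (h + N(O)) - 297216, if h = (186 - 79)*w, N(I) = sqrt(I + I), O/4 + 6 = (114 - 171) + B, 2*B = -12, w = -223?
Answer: -321077 + 2*I*sqrt(138) ≈ -3.2108e+5 + 23.495*I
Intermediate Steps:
B = -6 (B = (1/2)*(-12) = -6)
O = -276 (O = -24 + 4*((114 - 171) - 6) = -24 + 4*(-57 - 6) = -24 + 4*(-63) = -24 - 252 = -276)
N(I) = sqrt(2)*sqrt(I) (N(I) = sqrt(2*I) = sqrt(2)*sqrt(I))
h = -23861 (h = (186 - 79)*(-223) = 107*(-223) = -23861)
(h + N(O)) - 297216 = (-23861 + sqrt(2)*sqrt(-276)) - 297216 = (-23861 + sqrt(2)*(2*I*sqrt(69))) - 297216 = (-23861 + 2*I*sqrt(138)) - 297216 = -321077 + 2*I*sqrt(138)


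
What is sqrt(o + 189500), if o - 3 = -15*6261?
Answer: 2*sqrt(23897) ≈ 309.17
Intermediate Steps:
o = -93912 (o = 3 - 15*6261 = 3 - 93915 = -93912)
sqrt(o + 189500) = sqrt(-93912 + 189500) = sqrt(95588) = 2*sqrt(23897)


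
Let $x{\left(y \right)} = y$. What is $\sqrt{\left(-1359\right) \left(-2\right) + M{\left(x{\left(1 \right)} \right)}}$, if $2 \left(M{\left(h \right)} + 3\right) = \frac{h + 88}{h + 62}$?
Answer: $\frac{\sqrt{4790506}}{42} \approx 52.112$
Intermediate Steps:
$M{\left(h \right)} = -3 + \frac{88 + h}{2 \left(62 + h\right)}$ ($M{\left(h \right)} = -3 + \frac{\left(h + 88\right) \frac{1}{h + 62}}{2} = -3 + \frac{\left(88 + h\right) \frac{1}{62 + h}}{2} = -3 + \frac{\frac{1}{62 + h} \left(88 + h\right)}{2} = -3 + \frac{88 + h}{2 \left(62 + h\right)}$)
$\sqrt{\left(-1359\right) \left(-2\right) + M{\left(x{\left(1 \right)} \right)}} = \sqrt{\left(-1359\right) \left(-2\right) + \frac{-284 - 5}{2 \left(62 + 1\right)}} = \sqrt{2718 + \frac{-284 - 5}{2 \cdot 63}} = \sqrt{2718 + \frac{1}{2} \cdot \frac{1}{63} \left(-289\right)} = \sqrt{2718 - \frac{289}{126}} = \sqrt{\frac{342179}{126}} = \frac{\sqrt{4790506}}{42}$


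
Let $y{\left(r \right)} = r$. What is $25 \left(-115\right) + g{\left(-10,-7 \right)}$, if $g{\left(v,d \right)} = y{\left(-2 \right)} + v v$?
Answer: $-2777$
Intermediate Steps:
$g{\left(v,d \right)} = -2 + v^{2}$ ($g{\left(v,d \right)} = -2 + v v = -2 + v^{2}$)
$25 \left(-115\right) + g{\left(-10,-7 \right)} = 25 \left(-115\right) - \left(2 - \left(-10\right)^{2}\right) = -2875 + \left(-2 + 100\right) = -2875 + 98 = -2777$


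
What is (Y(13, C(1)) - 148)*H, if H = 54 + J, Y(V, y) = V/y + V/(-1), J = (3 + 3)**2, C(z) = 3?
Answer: -14100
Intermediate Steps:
J = 36 (J = 6**2 = 36)
Y(V, y) = -V + V/y (Y(V, y) = V/y + V*(-1) = V/y - V = -V + V/y)
H = 90 (H = 54 + 36 = 90)
(Y(13, C(1)) - 148)*H = ((-1*13 + 13/3) - 148)*90 = ((-13 + 13*(1/3)) - 148)*90 = ((-13 + 13/3) - 148)*90 = (-26/3 - 148)*90 = -470/3*90 = -14100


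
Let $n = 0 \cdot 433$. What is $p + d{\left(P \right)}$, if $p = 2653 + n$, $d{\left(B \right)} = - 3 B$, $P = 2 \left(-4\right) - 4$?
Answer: $2689$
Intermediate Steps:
$n = 0$
$P = -12$ ($P = -8 - 4 = -12$)
$p = 2653$ ($p = 2653 + 0 = 2653$)
$p + d{\left(P \right)} = 2653 - -36 = 2653 + 36 = 2689$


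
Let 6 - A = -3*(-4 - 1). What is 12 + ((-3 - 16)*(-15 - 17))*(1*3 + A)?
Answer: -3636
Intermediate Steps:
A = -9 (A = 6 - (-3)*(-4 - 1) = 6 - (-3)*(-5) = 6 - 1*15 = 6 - 15 = -9)
12 + ((-3 - 16)*(-15 - 17))*(1*3 + A) = 12 + ((-3 - 16)*(-15 - 17))*(1*3 - 9) = 12 + (-19*(-32))*(3 - 9) = 12 + 608*(-6) = 12 - 3648 = -3636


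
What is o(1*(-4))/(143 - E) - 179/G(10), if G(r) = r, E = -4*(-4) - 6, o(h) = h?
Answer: -23847/1330 ≈ -17.930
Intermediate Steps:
E = 10 (E = 16 - 6 = 10)
o(1*(-4))/(143 - E) - 179/G(10) = (1*(-4))/(143 - 1*10) - 179/10 = -4/(143 - 10) - 179*⅒ = -4/133 - 179/10 = -23847/1330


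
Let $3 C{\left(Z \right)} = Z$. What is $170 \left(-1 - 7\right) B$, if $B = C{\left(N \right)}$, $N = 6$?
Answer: $-2720$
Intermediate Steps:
$C{\left(Z \right)} = \frac{Z}{3}$
$B = 2$ ($B = \frac{1}{3} \cdot 6 = 2$)
$170 \left(-1 - 7\right) B = 170 \left(-1 - 7\right) 2 = 170 \left(\left(-8\right) 2\right) = 170 \left(-16\right) = -2720$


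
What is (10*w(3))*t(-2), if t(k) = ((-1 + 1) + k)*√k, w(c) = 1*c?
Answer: -60*I*√2 ≈ -84.853*I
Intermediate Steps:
w(c) = c
t(k) = k^(3/2) (t(k) = (0 + k)*√k = k*√k = k^(3/2))
(10*w(3))*t(-2) = (10*3)*(-2)^(3/2) = 30*(-2*I*√2) = -60*I*√2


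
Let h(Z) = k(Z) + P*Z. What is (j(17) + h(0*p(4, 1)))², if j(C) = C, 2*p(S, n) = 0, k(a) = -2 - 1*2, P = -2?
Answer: 169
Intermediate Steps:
k(a) = -4 (k(a) = -2 - 2 = -4)
p(S, n) = 0 (p(S, n) = (½)*0 = 0)
h(Z) = -4 - 2*Z
(j(17) + h(0*p(4, 1)))² = (17 + (-4 - 0*0))² = (17 + (-4 - 2*0))² = (17 + (-4 + 0))² = (17 - 4)² = 13² = 169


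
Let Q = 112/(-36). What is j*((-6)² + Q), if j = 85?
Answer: 25160/9 ≈ 2795.6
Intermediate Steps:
Q = -28/9 (Q = 112*(-1/36) = -28/9 ≈ -3.1111)
j*((-6)² + Q) = 85*((-6)² - 28/9) = 85*(36 - 28/9) = 85*(296/9) = 25160/9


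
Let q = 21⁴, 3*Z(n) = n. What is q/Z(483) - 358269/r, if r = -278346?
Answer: 112196045/92782 ≈ 1209.2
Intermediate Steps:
Z(n) = n/3
q = 194481
q/Z(483) - 358269/r = 194481/(((⅓)*483)) - 358269/(-278346) = 194481/161 - 358269*(-1/278346) = 194481*(1/161) + 119423/92782 = 27783/23 + 119423/92782 = 112196045/92782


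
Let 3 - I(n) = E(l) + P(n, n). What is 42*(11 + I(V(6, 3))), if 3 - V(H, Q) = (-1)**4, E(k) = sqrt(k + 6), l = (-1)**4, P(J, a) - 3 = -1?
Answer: 504 - 42*sqrt(7) ≈ 392.88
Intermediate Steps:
P(J, a) = 2 (P(J, a) = 3 - 1 = 2)
l = 1
E(k) = sqrt(6 + k)
V(H, Q) = 2 (V(H, Q) = 3 - 1*(-1)**4 = 3 - 1*1 = 3 - 1 = 2)
I(n) = 1 - sqrt(7) (I(n) = 3 - (sqrt(6 + 1) + 2) = 3 - (sqrt(7) + 2) = 3 - (2 + sqrt(7)) = 3 + (-2 - sqrt(7)) = 1 - sqrt(7))
42*(11 + I(V(6, 3))) = 42*(11 + (1 - sqrt(7))) = 42*(12 - sqrt(7)) = 504 - 42*sqrt(7)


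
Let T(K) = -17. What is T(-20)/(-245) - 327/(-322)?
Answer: 12227/11270 ≈ 1.0849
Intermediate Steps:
T(-20)/(-245) - 327/(-322) = -17/(-245) - 327/(-322) = -17*(-1/245) - 327*(-1/322) = 17/245 + 327/322 = 12227/11270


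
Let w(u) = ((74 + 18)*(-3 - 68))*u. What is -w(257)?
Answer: 1678724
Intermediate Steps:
w(u) = -6532*u (w(u) = (92*(-71))*u = -6532*u)
-w(257) = -(-6532)*257 = -1*(-1678724) = 1678724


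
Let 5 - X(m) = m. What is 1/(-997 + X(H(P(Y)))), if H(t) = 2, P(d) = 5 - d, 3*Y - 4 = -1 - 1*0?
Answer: -1/994 ≈ -0.0010060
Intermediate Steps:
Y = 1 (Y = 4/3 + (-1 - 1*0)/3 = 4/3 + (-1 + 0)/3 = 4/3 + (1/3)*(-1) = 4/3 - 1/3 = 1)
X(m) = 5 - m
1/(-997 + X(H(P(Y)))) = 1/(-997 + (5 - 1*2)) = 1/(-997 + (5 - 2)) = 1/(-997 + 3) = 1/(-994) = -1/994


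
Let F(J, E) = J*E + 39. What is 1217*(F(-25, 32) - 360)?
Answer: -1364257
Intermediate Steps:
F(J, E) = 39 + E*J (F(J, E) = E*J + 39 = 39 + E*J)
1217*(F(-25, 32) - 360) = 1217*((39 + 32*(-25)) - 360) = 1217*((39 - 800) - 360) = 1217*(-761 - 360) = 1217*(-1121) = -1364257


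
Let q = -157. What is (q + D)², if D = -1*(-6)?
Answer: 22801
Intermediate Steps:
D = 6
(q + D)² = (-157 + 6)² = (-151)² = 22801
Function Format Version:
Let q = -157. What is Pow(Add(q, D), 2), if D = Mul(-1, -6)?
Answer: 22801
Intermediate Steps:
D = 6
Pow(Add(q, D), 2) = Pow(Add(-157, 6), 2) = Pow(-151, 2) = 22801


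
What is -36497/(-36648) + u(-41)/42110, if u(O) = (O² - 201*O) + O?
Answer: 949503779/771623640 ≈ 1.2305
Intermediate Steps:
u(O) = O² - 200*O
-36497/(-36648) + u(-41)/42110 = -36497/(-36648) - 41*(-200 - 41)/42110 = -36497*(-1/36648) - 41*(-241)*(1/42110) = 36497/36648 + 9881*(1/42110) = 36497/36648 + 9881/42110 = 949503779/771623640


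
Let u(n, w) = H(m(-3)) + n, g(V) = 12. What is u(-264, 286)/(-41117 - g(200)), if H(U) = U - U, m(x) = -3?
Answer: 24/3739 ≈ 0.0064188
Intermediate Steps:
H(U) = 0
u(n, w) = n (u(n, w) = 0 + n = n)
u(-264, 286)/(-41117 - g(200)) = -264/(-41117 - 1*12) = -264/(-41117 - 12) = -264/(-41129) = -264*(-1/41129) = 24/3739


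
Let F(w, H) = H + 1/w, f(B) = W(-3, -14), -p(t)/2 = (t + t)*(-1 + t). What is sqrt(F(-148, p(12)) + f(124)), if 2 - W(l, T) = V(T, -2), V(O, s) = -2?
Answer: 3*I*sqrt(318829)/74 ≈ 22.891*I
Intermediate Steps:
p(t) = -4*t*(-1 + t) (p(t) = -2*(t + t)*(-1 + t) = -2*2*t*(-1 + t) = -4*t*(-1 + t))
W(l, T) = 4 (W(l, T) = 2 - 1*(-2) = 2 + 2 = 4)
f(B) = 4
sqrt(F(-148, p(12)) + f(124)) = sqrt((4*12*(1 - 1*12) + 1/(-148)) + 4) = sqrt((4*12*(1 - 12) - 1/148) + 4) = sqrt((4*12*(-11) - 1/148) + 4) = sqrt((-528 - 1/148) + 4) = sqrt(-78145/148 + 4) = sqrt(-77553/148) = 3*I*sqrt(318829)/74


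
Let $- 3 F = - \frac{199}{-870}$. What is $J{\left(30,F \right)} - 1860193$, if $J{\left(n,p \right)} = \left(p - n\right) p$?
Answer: $- \frac{12671805113999}{6812100} \approx -1.8602 \cdot 10^{6}$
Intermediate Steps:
$F = - \frac{199}{2610}$ ($F = - \frac{\left(-199\right) \frac{1}{-870}}{3} = - \frac{\left(-199\right) \left(- \frac{1}{870}\right)}{3} = \left(- \frac{1}{3}\right) \frac{199}{870} = - \frac{199}{2610} \approx -0.076245$)
$J{\left(n,p \right)} = p \left(p - n\right)$
$J{\left(30,F \right)} - 1860193 = - \frac{199 \left(- \frac{199}{2610} - 30\right)}{2610} - 1860193 = \left(- \frac{199}{2610}\right) \left(- \frac{78499}{2610}\right) - 1860193 = \frac{15621301}{6812100} - 1860193 = - \frac{12671805113999}{6812100}$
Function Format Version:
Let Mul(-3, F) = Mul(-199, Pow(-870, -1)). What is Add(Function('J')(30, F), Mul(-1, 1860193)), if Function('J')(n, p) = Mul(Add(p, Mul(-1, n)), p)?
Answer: Rational(-12671805113999, 6812100) ≈ -1.8602e+6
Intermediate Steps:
F = Rational(-199, 2610) (F = Mul(Rational(-1, 3), Mul(-199, Pow(-870, -1))) = Mul(Rational(-1, 3), Mul(-199, Rational(-1, 870))) = Mul(Rational(-1, 3), Rational(199, 870)) = Rational(-199, 2610) ≈ -0.076245)
Function('J')(n, p) = Mul(p, Add(p, Mul(-1, n)))
Add(Function('J')(30, F), Mul(-1, 1860193)) = Add(Mul(Rational(-199, 2610), Add(Rational(-199, 2610), Mul(-1, 30))), Mul(-1, 1860193)) = Add(Mul(Rational(-199, 2610), Add(Rational(-199, 2610), -30)), -1860193) = Add(Mul(Rational(-199, 2610), Rational(-78499, 2610)), -1860193) = Add(Rational(15621301, 6812100), -1860193) = Rational(-12671805113999, 6812100)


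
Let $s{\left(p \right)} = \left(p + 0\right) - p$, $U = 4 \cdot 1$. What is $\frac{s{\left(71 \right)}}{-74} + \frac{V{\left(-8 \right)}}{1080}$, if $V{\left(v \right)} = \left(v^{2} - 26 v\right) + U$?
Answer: $\frac{23}{90} \approx 0.25556$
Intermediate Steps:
$U = 4$
$V{\left(v \right)} = 4 + v^{2} - 26 v$ ($V{\left(v \right)} = \left(v^{2} - 26 v\right) + 4 = 4 + v^{2} - 26 v$)
$s{\left(p \right)} = 0$ ($s{\left(p \right)} = p - p = 0$)
$\frac{s{\left(71 \right)}}{-74} + \frac{V{\left(-8 \right)}}{1080} = \frac{0}{-74} + \frac{4 + \left(-8\right)^{2} - -208}{1080} = 0 \left(- \frac{1}{74}\right) + \left(4 + 64 + 208\right) \frac{1}{1080} = 0 + 276 \cdot \frac{1}{1080} = 0 + \frac{23}{90} = \frac{23}{90}$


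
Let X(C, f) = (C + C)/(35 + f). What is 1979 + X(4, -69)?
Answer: 33639/17 ≈ 1978.8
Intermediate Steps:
X(C, f) = 2*C/(35 + f) (X(C, f) = (2*C)/(35 + f) = 2*C/(35 + f))
1979 + X(4, -69) = 1979 + 2*4/(35 - 69) = 1979 + 2*4/(-34) = 1979 + 2*4*(-1/34) = 1979 - 4/17 = 33639/17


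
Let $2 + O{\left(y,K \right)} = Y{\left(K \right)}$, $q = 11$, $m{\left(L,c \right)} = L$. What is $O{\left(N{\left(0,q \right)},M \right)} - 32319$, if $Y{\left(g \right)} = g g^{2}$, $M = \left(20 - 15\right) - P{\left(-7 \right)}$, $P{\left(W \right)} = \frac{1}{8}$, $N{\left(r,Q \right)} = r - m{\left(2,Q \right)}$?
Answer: $- \frac{16489033}{512} \approx -32205.0$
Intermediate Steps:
$N{\left(r,Q \right)} = -2 + r$ ($N{\left(r,Q \right)} = r - 2 = -2 + r$)
$P{\left(W \right)} = \frac{1}{8}$
$M = \frac{39}{8}$ ($M = \left(20 - 15\right) - \frac{1}{8} = 5 - \frac{1}{8} = \frac{39}{8} \approx 4.875$)
$Y{\left(g \right)} = g^{3}$
$O{\left(y,K \right)} = -2 + K^{3}$
$O{\left(N{\left(0,q \right)},M \right)} - 32319 = \left(-2 + \left(\frac{39}{8}\right)^{3}\right) - 32319 = \left(-2 + \frac{59319}{512}\right) - 32319 = \frac{58295}{512} - 32319 = - \frac{16489033}{512}$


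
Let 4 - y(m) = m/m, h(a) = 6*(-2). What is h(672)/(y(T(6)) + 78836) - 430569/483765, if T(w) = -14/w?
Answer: -11317144857/12713182945 ≈ -0.89019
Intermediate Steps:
h(a) = -12
y(m) = 3 (y(m) = 4 - m/m = 4 - 1*1 = 4 - 1 = 3)
h(672)/(y(T(6)) + 78836) - 430569/483765 = -12/(3 + 78836) - 430569/483765 = -12/78839 - 430569*1/483765 = -12*1/78839 - 143523/161255 = -12/78839 - 143523/161255 = -11317144857/12713182945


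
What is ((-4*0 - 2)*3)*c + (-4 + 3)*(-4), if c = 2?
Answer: -8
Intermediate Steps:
((-4*0 - 2)*3)*c + (-4 + 3)*(-4) = ((-4*0 - 2)*3)*2 + (-4 + 3)*(-4) = ((0 - 2)*3)*2 - 1*(-4) = -2*3*2 + 4 = -6*2 + 4 = -12 + 4 = -8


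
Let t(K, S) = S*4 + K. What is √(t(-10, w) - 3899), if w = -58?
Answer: I*√4141 ≈ 64.351*I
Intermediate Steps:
t(K, S) = K + 4*S (t(K, S) = 4*S + K = K + 4*S)
√(t(-10, w) - 3899) = √((-10 + 4*(-58)) - 3899) = √((-10 - 232) - 3899) = √(-242 - 3899) = √(-4141) = I*√4141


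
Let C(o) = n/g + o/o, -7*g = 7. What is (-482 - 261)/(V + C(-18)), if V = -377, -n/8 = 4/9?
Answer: 6687/3352 ≈ 1.9949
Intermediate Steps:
g = -1 (g = -⅐*7 = -1)
n = -32/9 ≈ -3.5556
C(o) = 41/9 (C(o) = -32/9/(-1) + o/o = -32/9*(-1) + 1 = 32/9 + 1 = 41/9)
(-482 - 261)/(V + C(-18)) = (-482 - 261)/(-377 + 41/9) = -743/(-3352/9) = -743*(-9/3352) = 6687/3352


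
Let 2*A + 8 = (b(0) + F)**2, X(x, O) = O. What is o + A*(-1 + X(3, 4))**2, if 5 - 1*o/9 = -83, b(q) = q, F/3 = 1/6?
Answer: 6057/8 ≈ 757.13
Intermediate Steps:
F = 1/2 (F = 3*(1/6) = 1/2 ≈ 0.50000)
A = -31/8 (A = -4 + (0 + 1/2)**2/2 = -4 + (1/2)**2/2 = -4 + (1/2)*(1/4) = -4 + 1/8 = -31/8 ≈ -3.8750)
o = 792 (o = 45 - 9*(-83) = 45 + 747 = 792)
o + A*(-1 + X(3, 4))**2 = 792 - 31*(-1 + 4)**2/8 = 792 - 31/8*3**2 = 792 - 31/8*9 = 792 - 279/8 = 6057/8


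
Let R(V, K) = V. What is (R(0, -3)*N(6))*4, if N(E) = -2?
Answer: 0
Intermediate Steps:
(R(0, -3)*N(6))*4 = (0*(-2))*4 = 0*4 = 0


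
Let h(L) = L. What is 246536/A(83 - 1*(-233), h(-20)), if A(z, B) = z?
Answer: 61634/79 ≈ 780.18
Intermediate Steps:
246536/A(83 - 1*(-233), h(-20)) = 246536/(83 - 1*(-233)) = 246536/(83 + 233) = 246536/316 = 246536*(1/316) = 61634/79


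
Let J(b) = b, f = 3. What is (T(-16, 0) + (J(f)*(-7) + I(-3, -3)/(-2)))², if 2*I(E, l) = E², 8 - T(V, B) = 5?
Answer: 6561/16 ≈ 410.06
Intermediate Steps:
T(V, B) = 3 (T(V, B) = 8 - 1*5 = 8 - 5 = 3)
I(E, l) = E²/2
(T(-16, 0) + (J(f)*(-7) + I(-3, -3)/(-2)))² = (3 + (3*(-7) + ((½)*(-3)²)/(-2)))² = (3 + (-21 + ((½)*9)*(-½)))² = (3 + (-21 + (9/2)*(-½)))² = (3 + (-21 - 9/4))² = (3 - 93/4)² = (-81/4)² = 6561/16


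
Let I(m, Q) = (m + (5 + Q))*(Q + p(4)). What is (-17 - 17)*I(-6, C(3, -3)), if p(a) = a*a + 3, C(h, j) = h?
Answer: -1496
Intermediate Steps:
p(a) = 3 + a**2 (p(a) = a**2 + 3 = 3 + a**2)
I(m, Q) = (19 + Q)*(5 + Q + m) (I(m, Q) = (m + (5 + Q))*(Q + (3 + 4**2)) = (5 + Q + m)*(Q + (3 + 16)) = (5 + Q + m)*(Q + 19) = (5 + Q + m)*(19 + Q) = (19 + Q)*(5 + Q + m))
(-17 - 17)*I(-6, C(3, -3)) = (-17 - 17)*(95 + 3**2 + 19*(-6) + 24*3 + 3*(-6)) = -34*(95 + 9 - 114 + 72 - 18) = -34*44 = -1496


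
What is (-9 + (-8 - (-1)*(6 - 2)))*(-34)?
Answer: 442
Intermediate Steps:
(-9 + (-8 - (-1)*(6 - 2)))*(-34) = (-9 + (-8 - (-1)*4))*(-34) = (-9 + (-8 - 1*(-4)))*(-34) = (-9 + (-8 + 4))*(-34) = (-9 - 4)*(-34) = -13*(-34) = 442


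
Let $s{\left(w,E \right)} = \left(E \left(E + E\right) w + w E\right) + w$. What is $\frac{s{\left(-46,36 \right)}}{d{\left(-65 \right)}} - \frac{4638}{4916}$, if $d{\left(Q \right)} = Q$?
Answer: $\frac{297105037}{159770} \approx 1859.6$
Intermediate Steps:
$s{\left(w,E \right)} = w + E w + 2 w E^{2}$ ($s{\left(w,E \right)} = \left(E 2 E w + E w\right) + w = \left(2 E^{2} w + E w\right) + w = \left(2 w E^{2} + E w\right) + w = \left(E w + 2 w E^{2}\right) + w = w + E w + 2 w E^{2}$)
$\frac{s{\left(-46,36 \right)}}{d{\left(-65 \right)}} - \frac{4638}{4916} = \frac{\left(-46\right) \left(1 + 36 + 2 \cdot 36^{2}\right)}{-65} - \frac{4638}{4916} = - 46 \left(1 + 36 + 2 \cdot 1296\right) \left(- \frac{1}{65}\right) - \frac{2319}{2458} = - 46 \left(1 + 36 + 2592\right) \left(- \frac{1}{65}\right) - \frac{2319}{2458} = \left(-46\right) 2629 \left(- \frac{1}{65}\right) - \frac{2319}{2458} = \left(-120934\right) \left(- \frac{1}{65}\right) - \frac{2319}{2458} = \frac{120934}{65} - \frac{2319}{2458} = \frac{297105037}{159770}$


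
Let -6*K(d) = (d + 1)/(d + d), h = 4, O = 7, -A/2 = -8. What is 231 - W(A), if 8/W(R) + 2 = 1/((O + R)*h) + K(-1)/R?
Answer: 43009/183 ≈ 235.02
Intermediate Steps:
A = 16 (A = -2*(-8) = 16)
K(d) = -(1 + d)/(12*d) (K(d) = -(d + 1)/(6*(d + d)) = -(1 + d)/(6*(2*d)) = -(1 + d)*1/(2*d)/6 = -(1 + d)/(12*d))
W(R) = 8/(-2 + 1/(4*(7 + R))) (W(R) = 8/(-2 + (1/((7 + R)*4) + ((1/12)*(-1 - 1*(-1))/(-1))/R)) = 8/(-2 + ((¼)/(7 + R) + ((1/12)*(-1)*(-1 + 1))/R)) = 8/(-2 + (1/(4*(7 + R)) + ((1/12)*(-1)*0)/R)) = 8/(-2 + (1/(4*(7 + R)) + 0/R)) = 8/(-2 + (1/(4*(7 + R)) + 0)) = 8/(-2 + 1/(4*(7 + R))))
231 - W(A) = 231 - (-1)*(224 + 32*16)/(55 + 8*16) = 231 - (-1)*(224 + 512)/(55 + 128) = 231 - (-1)*736/183 = 231 - 1*(-736/183) = 231 + 736/183 = 43009/183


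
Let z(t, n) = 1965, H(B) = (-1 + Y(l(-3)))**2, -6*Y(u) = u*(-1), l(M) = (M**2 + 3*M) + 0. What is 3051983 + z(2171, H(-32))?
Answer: 3053948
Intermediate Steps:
l(M) = M**2 + 3*M
Y(u) = u/6 (Y(u) = -u*(-1)/6 = -(-1)*u/6 = u/6)
H(B) = 1 (H(B) = (-1 + (-3*(3 - 3))/6)**2 = (-1 + (-3*0)/6)**2 = (-1 + (1/6)*0)**2 = (-1 + 0)**2 = (-1)**2 = 1)
3051983 + z(2171, H(-32)) = 3051983 + 1965 = 3053948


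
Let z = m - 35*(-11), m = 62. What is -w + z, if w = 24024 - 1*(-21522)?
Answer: -45099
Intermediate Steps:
w = 45546 (w = 24024 + 21522 = 45546)
z = 447 (z = 62 - 35*(-11) = 62 + 385 = 447)
-w + z = -1*45546 + 447 = -45546 + 447 = -45099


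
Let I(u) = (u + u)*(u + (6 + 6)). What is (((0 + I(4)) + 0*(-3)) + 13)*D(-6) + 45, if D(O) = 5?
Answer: 750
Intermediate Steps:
I(u) = 2*u*(12 + u) (I(u) = (2*u)*(u + 12) = (2*u)*(12 + u) = 2*u*(12 + u))
(((0 + I(4)) + 0*(-3)) + 13)*D(-6) + 45 = (((0 + 2*4*(12 + 4)) + 0*(-3)) + 13)*5 + 45 = (((0 + 2*4*16) + 0) + 13)*5 + 45 = (((0 + 128) + 0) + 13)*5 + 45 = ((128 + 0) + 13)*5 + 45 = (128 + 13)*5 + 45 = 141*5 + 45 = 705 + 45 = 750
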